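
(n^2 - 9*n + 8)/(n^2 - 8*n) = (n - 1)/n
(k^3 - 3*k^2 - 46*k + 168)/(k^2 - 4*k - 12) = (k^2 + 3*k - 28)/(k + 2)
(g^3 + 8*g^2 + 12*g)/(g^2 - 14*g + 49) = g*(g^2 + 8*g + 12)/(g^2 - 14*g + 49)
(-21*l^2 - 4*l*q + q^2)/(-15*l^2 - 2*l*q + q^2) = (-7*l + q)/(-5*l + q)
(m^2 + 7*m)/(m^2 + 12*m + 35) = m/(m + 5)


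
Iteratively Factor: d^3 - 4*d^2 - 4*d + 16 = (d - 4)*(d^2 - 4) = (d - 4)*(d - 2)*(d + 2)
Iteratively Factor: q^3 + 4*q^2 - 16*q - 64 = (q - 4)*(q^2 + 8*q + 16) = (q - 4)*(q + 4)*(q + 4)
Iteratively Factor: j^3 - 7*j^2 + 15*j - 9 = (j - 3)*(j^2 - 4*j + 3) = (j - 3)*(j - 1)*(j - 3)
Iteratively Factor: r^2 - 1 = (r - 1)*(r + 1)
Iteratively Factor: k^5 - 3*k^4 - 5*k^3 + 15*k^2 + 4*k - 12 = (k - 2)*(k^4 - k^3 - 7*k^2 + k + 6) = (k - 2)*(k + 1)*(k^3 - 2*k^2 - 5*k + 6) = (k - 2)*(k - 1)*(k + 1)*(k^2 - k - 6) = (k - 2)*(k - 1)*(k + 1)*(k + 2)*(k - 3)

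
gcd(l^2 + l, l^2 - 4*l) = l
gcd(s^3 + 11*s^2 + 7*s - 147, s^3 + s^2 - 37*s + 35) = s + 7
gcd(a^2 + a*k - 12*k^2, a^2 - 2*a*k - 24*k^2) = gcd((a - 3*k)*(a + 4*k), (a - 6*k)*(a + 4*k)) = a + 4*k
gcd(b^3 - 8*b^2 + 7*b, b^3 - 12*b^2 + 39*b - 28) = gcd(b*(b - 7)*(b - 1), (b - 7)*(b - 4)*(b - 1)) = b^2 - 8*b + 7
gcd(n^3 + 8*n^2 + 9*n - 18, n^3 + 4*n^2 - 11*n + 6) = n^2 + 5*n - 6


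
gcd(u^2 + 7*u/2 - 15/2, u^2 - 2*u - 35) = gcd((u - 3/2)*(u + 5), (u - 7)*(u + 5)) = u + 5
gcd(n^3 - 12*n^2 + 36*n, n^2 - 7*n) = n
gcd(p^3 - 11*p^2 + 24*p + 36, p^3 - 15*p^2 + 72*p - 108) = p^2 - 12*p + 36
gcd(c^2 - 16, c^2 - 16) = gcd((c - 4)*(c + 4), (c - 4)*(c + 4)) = c^2 - 16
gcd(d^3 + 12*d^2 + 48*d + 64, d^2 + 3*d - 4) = d + 4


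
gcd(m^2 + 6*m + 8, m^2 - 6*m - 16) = m + 2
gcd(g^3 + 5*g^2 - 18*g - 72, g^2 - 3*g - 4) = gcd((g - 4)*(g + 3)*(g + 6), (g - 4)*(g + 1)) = g - 4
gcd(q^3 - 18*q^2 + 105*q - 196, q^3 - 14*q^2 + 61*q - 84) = q^2 - 11*q + 28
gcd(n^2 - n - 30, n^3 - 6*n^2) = n - 6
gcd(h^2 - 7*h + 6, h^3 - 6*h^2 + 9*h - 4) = h - 1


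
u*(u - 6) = u^2 - 6*u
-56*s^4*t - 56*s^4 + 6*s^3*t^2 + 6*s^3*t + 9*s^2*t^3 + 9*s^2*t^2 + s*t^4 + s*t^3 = (-2*s + t)*(4*s + t)*(7*s + t)*(s*t + s)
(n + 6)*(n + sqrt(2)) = n^2 + sqrt(2)*n + 6*n + 6*sqrt(2)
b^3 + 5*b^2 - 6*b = b*(b - 1)*(b + 6)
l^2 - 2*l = l*(l - 2)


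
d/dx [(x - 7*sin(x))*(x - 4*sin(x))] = -11*x*cos(x) + 2*x - 11*sin(x) + 28*sin(2*x)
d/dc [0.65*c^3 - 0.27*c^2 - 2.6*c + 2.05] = 1.95*c^2 - 0.54*c - 2.6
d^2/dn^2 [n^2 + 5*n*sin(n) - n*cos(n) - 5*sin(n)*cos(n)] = -5*n*sin(n) + n*cos(n) + 2*sin(n) + 10*sin(2*n) + 10*cos(n) + 2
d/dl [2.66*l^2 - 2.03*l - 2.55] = 5.32*l - 2.03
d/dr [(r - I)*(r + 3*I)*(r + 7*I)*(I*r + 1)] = 4*I*r^3 - 24*r^2 - 4*I*r - 32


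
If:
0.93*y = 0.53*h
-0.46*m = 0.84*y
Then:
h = 1.75471698113208*y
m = -1.82608695652174*y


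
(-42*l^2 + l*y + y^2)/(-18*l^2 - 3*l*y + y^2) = (7*l + y)/(3*l + y)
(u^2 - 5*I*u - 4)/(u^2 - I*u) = (u - 4*I)/u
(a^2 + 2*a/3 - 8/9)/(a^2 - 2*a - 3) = (-9*a^2 - 6*a + 8)/(9*(-a^2 + 2*a + 3))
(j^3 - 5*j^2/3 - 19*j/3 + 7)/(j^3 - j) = (j^2 - 2*j/3 - 7)/(j*(j + 1))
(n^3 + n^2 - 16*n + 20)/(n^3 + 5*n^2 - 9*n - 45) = (n^2 - 4*n + 4)/(n^2 - 9)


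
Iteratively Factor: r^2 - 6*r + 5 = (r - 5)*(r - 1)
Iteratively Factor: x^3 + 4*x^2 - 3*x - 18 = (x + 3)*(x^2 + x - 6) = (x + 3)^2*(x - 2)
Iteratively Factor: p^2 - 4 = (p - 2)*(p + 2)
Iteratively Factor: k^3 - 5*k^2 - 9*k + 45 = (k + 3)*(k^2 - 8*k + 15) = (k - 5)*(k + 3)*(k - 3)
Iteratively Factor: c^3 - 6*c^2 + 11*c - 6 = (c - 3)*(c^2 - 3*c + 2) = (c - 3)*(c - 1)*(c - 2)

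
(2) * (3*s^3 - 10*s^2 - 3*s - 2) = 6*s^3 - 20*s^2 - 6*s - 4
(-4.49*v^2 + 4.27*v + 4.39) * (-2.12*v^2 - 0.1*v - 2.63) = 9.5188*v^4 - 8.6034*v^3 + 2.0749*v^2 - 11.6691*v - 11.5457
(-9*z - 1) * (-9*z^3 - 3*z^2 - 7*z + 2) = 81*z^4 + 36*z^3 + 66*z^2 - 11*z - 2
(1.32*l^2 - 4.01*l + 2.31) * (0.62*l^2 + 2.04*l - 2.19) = 0.8184*l^4 + 0.2066*l^3 - 9.639*l^2 + 13.4943*l - 5.0589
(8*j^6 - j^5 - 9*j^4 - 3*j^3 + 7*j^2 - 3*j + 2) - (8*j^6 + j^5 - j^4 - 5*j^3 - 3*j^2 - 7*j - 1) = -2*j^5 - 8*j^4 + 2*j^3 + 10*j^2 + 4*j + 3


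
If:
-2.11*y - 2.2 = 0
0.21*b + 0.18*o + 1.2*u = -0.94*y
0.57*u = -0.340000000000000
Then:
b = 8.07563933530509 - 0.857142857142857*o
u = -0.60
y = -1.04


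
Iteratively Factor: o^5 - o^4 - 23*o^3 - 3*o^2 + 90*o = (o - 5)*(o^4 + 4*o^3 - 3*o^2 - 18*o) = (o - 5)*(o + 3)*(o^3 + o^2 - 6*o) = o*(o - 5)*(o + 3)*(o^2 + o - 6) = o*(o - 5)*(o + 3)^2*(o - 2)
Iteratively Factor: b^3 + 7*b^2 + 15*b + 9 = (b + 3)*(b^2 + 4*b + 3) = (b + 3)^2*(b + 1)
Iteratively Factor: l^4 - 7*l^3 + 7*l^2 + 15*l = (l + 1)*(l^3 - 8*l^2 + 15*l) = l*(l + 1)*(l^2 - 8*l + 15) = l*(l - 3)*(l + 1)*(l - 5)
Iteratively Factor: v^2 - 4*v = (v)*(v - 4)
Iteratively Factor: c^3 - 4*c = (c + 2)*(c^2 - 2*c) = c*(c + 2)*(c - 2)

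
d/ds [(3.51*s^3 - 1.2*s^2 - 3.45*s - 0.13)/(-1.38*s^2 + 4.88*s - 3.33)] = (-4.8438*s^4 + 34.2576*s^3 - 45.6819*s^2 + 7.6332*s + 12.1229)/(1.9044*s^4 - 13.4688*s^3 + 33.0052*s^2 - 32.5008*s + 11.0889)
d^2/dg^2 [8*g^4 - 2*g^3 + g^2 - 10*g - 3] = 96*g^2 - 12*g + 2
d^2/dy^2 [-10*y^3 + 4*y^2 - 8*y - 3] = 8 - 60*y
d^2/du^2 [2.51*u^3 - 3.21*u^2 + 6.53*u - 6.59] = 15.06*u - 6.42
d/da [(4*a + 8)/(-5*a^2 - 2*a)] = 4*(5*a^2 + 20*a + 4)/(a^2*(25*a^2 + 20*a + 4))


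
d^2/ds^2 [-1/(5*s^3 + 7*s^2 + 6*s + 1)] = 2*((15*s + 7)*(5*s^3 + 7*s^2 + 6*s + 1) - (15*s^2 + 14*s + 6)^2)/(5*s^3 + 7*s^2 + 6*s + 1)^3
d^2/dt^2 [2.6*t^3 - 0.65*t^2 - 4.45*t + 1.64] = 15.6*t - 1.3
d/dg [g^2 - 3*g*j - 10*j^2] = 2*g - 3*j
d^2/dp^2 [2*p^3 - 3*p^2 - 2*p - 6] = 12*p - 6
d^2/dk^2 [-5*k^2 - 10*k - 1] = -10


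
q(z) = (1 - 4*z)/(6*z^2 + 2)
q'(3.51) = 0.04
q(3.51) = -0.17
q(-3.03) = 0.23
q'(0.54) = -0.53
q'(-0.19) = -0.99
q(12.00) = -0.05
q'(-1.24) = 0.35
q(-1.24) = 0.53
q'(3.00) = 0.05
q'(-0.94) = 0.46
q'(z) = -12*z*(1 - 4*z)/(6*z^2 + 2)^2 - 4/(6*z^2 + 2)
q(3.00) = -0.20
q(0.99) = -0.38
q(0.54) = -0.31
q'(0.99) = 0.06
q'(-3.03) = 0.08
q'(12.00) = 0.00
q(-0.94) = 0.65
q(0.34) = -0.13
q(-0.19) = 0.79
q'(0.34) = -1.28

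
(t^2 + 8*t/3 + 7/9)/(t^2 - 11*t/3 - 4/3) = (t + 7/3)/(t - 4)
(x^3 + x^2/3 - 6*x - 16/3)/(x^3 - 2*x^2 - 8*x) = (3*x^2 - 5*x - 8)/(3*x*(x - 4))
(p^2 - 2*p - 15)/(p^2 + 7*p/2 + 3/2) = 2*(p - 5)/(2*p + 1)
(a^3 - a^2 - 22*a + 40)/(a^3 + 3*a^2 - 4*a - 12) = (a^2 + a - 20)/(a^2 + 5*a + 6)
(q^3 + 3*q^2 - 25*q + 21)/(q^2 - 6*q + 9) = (q^2 + 6*q - 7)/(q - 3)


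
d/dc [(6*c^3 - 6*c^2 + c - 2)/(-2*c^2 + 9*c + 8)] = 2*(-6*c^4 + 54*c^3 + 46*c^2 - 52*c + 13)/(4*c^4 - 36*c^3 + 49*c^2 + 144*c + 64)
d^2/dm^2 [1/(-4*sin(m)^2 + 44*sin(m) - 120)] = (4*sin(m)^4 - 33*sin(m)^3 - 5*sin(m)^2 + 396*sin(m) - 182)/(4*(sin(m)^2 - 11*sin(m) + 30)^3)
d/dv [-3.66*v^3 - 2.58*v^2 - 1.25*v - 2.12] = -10.98*v^2 - 5.16*v - 1.25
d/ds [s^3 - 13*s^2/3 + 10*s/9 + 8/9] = 3*s^2 - 26*s/3 + 10/9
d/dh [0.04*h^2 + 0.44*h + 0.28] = 0.08*h + 0.44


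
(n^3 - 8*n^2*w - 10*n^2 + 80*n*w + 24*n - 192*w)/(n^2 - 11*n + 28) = (n^2 - 8*n*w - 6*n + 48*w)/(n - 7)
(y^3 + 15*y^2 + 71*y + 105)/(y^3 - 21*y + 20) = (y^2 + 10*y + 21)/(y^2 - 5*y + 4)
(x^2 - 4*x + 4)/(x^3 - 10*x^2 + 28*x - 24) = 1/(x - 6)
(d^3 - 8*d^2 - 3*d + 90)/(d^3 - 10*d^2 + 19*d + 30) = (d + 3)/(d + 1)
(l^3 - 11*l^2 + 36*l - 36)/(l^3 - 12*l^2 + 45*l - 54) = (l - 2)/(l - 3)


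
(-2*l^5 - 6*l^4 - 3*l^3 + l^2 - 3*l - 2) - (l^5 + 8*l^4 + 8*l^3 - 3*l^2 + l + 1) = -3*l^5 - 14*l^4 - 11*l^3 + 4*l^2 - 4*l - 3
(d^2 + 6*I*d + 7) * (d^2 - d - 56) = d^4 - d^3 + 6*I*d^3 - 49*d^2 - 6*I*d^2 - 7*d - 336*I*d - 392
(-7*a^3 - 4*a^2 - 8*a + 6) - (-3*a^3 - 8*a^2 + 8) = -4*a^3 + 4*a^2 - 8*a - 2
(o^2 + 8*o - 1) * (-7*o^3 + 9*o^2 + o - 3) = -7*o^5 - 47*o^4 + 80*o^3 - 4*o^2 - 25*o + 3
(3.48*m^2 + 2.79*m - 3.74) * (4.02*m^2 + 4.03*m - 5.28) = 13.9896*m^4 + 25.2402*m^3 - 22.1655*m^2 - 29.8034*m + 19.7472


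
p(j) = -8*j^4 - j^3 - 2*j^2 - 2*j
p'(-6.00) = 6826.00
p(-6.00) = -10212.00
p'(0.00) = -2.00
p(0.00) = 0.00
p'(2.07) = -306.97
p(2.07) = -168.46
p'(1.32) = -86.11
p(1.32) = -32.71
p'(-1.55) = 116.16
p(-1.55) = -44.16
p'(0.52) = -9.39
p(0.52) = -2.31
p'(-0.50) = 3.25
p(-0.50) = 0.12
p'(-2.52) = 501.13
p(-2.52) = -314.28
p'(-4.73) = 3336.16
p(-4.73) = -3933.84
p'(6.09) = -7365.35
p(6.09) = -11316.44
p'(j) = -32*j^3 - 3*j^2 - 4*j - 2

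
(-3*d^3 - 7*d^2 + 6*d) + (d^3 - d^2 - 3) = -2*d^3 - 8*d^2 + 6*d - 3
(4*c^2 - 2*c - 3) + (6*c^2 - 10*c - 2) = 10*c^2 - 12*c - 5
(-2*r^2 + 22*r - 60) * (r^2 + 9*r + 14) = -2*r^4 + 4*r^3 + 110*r^2 - 232*r - 840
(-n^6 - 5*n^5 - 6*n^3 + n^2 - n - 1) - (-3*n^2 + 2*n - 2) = -n^6 - 5*n^5 - 6*n^3 + 4*n^2 - 3*n + 1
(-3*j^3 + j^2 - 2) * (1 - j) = 3*j^4 - 4*j^3 + j^2 + 2*j - 2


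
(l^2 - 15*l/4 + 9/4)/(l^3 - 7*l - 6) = (l - 3/4)/(l^2 + 3*l + 2)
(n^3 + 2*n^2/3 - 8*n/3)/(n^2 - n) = (3*n^2 + 2*n - 8)/(3*(n - 1))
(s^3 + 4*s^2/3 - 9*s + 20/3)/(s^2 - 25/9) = 3*(s^2 + 3*s - 4)/(3*s + 5)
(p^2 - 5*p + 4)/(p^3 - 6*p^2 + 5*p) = (p - 4)/(p*(p - 5))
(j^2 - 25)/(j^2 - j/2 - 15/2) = 2*(25 - j^2)/(-2*j^2 + j + 15)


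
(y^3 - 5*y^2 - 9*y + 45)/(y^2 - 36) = (y^3 - 5*y^2 - 9*y + 45)/(y^2 - 36)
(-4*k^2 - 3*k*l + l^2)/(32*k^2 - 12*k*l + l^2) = (-k - l)/(8*k - l)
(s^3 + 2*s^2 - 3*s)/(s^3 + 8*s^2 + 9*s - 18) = s/(s + 6)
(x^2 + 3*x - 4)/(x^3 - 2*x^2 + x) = (x + 4)/(x*(x - 1))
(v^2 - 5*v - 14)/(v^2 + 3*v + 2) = (v - 7)/(v + 1)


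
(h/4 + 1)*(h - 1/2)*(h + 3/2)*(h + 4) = h^4/4 + 9*h^3/4 + 93*h^2/16 + 5*h/2 - 3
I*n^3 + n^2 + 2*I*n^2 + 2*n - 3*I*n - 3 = (n + 3)*(n - I)*(I*n - I)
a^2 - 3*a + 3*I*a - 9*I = (a - 3)*(a + 3*I)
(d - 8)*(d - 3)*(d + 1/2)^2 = d^4 - 10*d^3 + 53*d^2/4 + 85*d/4 + 6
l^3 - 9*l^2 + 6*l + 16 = (l - 8)*(l - 2)*(l + 1)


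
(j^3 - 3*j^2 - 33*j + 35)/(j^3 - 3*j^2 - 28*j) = (j^2 + 4*j - 5)/(j*(j + 4))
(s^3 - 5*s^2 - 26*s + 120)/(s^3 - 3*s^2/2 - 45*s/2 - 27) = 2*(s^2 + s - 20)/(2*s^2 + 9*s + 9)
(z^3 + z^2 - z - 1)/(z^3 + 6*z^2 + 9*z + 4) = (z - 1)/(z + 4)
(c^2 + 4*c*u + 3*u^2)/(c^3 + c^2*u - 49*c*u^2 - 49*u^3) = (-c - 3*u)/(-c^2 + 49*u^2)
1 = 1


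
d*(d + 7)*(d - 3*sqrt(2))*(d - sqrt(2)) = d^4 - 4*sqrt(2)*d^3 + 7*d^3 - 28*sqrt(2)*d^2 + 6*d^2 + 42*d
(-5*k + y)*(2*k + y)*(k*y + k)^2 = -10*k^4*y^2 - 20*k^4*y - 10*k^4 - 3*k^3*y^3 - 6*k^3*y^2 - 3*k^3*y + k^2*y^4 + 2*k^2*y^3 + k^2*y^2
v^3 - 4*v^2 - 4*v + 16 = (v - 4)*(v - 2)*(v + 2)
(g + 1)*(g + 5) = g^2 + 6*g + 5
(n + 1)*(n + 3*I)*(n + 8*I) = n^3 + n^2 + 11*I*n^2 - 24*n + 11*I*n - 24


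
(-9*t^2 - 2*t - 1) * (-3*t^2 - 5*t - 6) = 27*t^4 + 51*t^3 + 67*t^2 + 17*t + 6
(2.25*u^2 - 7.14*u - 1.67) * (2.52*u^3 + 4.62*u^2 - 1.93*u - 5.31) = 5.67*u^5 - 7.5978*u^4 - 41.5377*u^3 - 5.8827*u^2 + 41.1365*u + 8.8677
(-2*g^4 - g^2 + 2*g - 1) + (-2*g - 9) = -2*g^4 - g^2 - 10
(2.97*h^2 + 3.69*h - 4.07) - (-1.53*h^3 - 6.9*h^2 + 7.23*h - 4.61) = 1.53*h^3 + 9.87*h^2 - 3.54*h + 0.54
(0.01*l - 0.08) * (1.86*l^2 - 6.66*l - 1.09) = 0.0186*l^3 - 0.2154*l^2 + 0.5219*l + 0.0872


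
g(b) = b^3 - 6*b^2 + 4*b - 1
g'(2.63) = -6.81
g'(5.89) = 37.40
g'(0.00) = 4.00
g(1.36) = -4.14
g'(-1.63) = 31.53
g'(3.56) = -0.70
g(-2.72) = -76.39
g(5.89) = 18.74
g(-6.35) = -524.38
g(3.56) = -17.68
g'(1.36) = -6.77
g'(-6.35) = 201.17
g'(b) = 3*b^2 - 12*b + 4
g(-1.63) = -27.79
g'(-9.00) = 355.00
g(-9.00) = -1252.00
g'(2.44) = -7.42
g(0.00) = -1.00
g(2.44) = -12.43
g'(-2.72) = 58.84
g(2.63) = -13.79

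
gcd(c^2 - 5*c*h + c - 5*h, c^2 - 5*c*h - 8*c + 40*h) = c - 5*h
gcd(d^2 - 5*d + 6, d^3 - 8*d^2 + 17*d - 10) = d - 2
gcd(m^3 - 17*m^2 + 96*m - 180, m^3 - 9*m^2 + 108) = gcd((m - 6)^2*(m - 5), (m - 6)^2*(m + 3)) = m^2 - 12*m + 36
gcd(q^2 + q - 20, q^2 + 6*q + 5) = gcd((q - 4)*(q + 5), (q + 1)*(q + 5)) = q + 5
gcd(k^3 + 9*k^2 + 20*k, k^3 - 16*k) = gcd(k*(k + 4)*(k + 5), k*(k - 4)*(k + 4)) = k^2 + 4*k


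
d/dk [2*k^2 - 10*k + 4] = 4*k - 10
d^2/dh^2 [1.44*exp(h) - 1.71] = 1.44*exp(h)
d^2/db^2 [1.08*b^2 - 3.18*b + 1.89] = 2.16000000000000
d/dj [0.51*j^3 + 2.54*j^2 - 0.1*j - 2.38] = 1.53*j^2 + 5.08*j - 0.1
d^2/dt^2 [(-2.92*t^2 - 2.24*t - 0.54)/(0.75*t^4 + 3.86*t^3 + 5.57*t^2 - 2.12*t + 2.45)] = (-9.855*t^8 - 65.8404*t^7 - 172.448864*t^6 - 359.008824*t^5 - 462.08466*t^4 + 41.9814880000001*t^3 + 431.190732*t^2 + 252.308856*t - 48.439452)/(0.421875*t^12 + 6.51375*t^11 + 42.923475*t^10 + 150.685856*t^9 + 286.088316*t^8 + 253.925586*t^7 + 80.3598590000001*t^6 + 147.406728*t^5 + 196.347024*t^4 - 113.602658*t^3 + 133.335615*t^2 - 38.1759*t + 14.706125)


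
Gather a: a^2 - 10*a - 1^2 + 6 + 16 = a^2 - 10*a + 21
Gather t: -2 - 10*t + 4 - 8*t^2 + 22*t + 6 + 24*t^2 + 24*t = 16*t^2 + 36*t + 8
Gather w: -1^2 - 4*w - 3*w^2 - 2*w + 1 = -3*w^2 - 6*w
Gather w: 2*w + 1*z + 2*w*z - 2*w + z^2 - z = 2*w*z + z^2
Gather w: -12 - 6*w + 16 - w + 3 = 7 - 7*w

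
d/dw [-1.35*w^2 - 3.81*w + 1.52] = -2.7*w - 3.81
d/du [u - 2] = 1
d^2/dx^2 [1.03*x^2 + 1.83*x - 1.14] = 2.06000000000000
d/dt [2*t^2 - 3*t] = 4*t - 3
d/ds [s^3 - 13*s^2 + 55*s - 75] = 3*s^2 - 26*s + 55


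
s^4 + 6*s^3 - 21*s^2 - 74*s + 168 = (s - 3)*(s - 2)*(s + 4)*(s + 7)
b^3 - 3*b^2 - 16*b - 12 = (b - 6)*(b + 1)*(b + 2)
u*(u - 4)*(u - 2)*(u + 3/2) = u^4 - 9*u^3/2 - u^2 + 12*u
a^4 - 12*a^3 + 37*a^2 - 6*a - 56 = (a - 7)*(a - 4)*(a - 2)*(a + 1)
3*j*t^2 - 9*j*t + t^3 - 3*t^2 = t*(3*j + t)*(t - 3)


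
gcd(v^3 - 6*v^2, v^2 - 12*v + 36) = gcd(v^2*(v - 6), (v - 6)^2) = v - 6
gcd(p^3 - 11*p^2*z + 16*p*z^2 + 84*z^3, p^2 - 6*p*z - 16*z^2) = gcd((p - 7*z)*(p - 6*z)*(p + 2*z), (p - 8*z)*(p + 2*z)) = p + 2*z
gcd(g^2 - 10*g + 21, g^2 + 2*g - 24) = 1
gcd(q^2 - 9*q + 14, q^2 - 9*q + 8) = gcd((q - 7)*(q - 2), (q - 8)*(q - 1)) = 1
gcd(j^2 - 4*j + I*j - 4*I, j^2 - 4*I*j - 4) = 1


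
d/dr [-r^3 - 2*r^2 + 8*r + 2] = -3*r^2 - 4*r + 8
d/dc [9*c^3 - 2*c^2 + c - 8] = 27*c^2 - 4*c + 1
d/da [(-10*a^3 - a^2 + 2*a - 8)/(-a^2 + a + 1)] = (10*a^4 - 20*a^3 - 29*a^2 - 18*a + 10)/(a^4 - 2*a^3 - a^2 + 2*a + 1)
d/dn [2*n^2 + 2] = 4*n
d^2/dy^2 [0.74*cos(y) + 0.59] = -0.74*cos(y)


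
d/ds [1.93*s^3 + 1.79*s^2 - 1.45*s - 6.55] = 5.79*s^2 + 3.58*s - 1.45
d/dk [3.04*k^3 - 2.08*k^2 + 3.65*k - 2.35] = 9.12*k^2 - 4.16*k + 3.65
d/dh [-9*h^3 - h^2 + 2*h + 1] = -27*h^2 - 2*h + 2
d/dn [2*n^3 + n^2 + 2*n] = 6*n^2 + 2*n + 2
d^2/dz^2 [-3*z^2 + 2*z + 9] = -6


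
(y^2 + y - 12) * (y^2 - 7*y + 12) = y^4 - 6*y^3 - 7*y^2 + 96*y - 144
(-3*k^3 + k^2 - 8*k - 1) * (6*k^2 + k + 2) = -18*k^5 + 3*k^4 - 53*k^3 - 12*k^2 - 17*k - 2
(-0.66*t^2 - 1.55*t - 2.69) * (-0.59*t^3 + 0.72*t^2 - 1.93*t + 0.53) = 0.3894*t^5 + 0.4393*t^4 + 1.7449*t^3 + 0.7049*t^2 + 4.3702*t - 1.4257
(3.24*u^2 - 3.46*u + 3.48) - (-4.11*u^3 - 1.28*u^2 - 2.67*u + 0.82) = 4.11*u^3 + 4.52*u^2 - 0.79*u + 2.66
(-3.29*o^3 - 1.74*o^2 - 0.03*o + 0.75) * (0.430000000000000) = -1.4147*o^3 - 0.7482*o^2 - 0.0129*o + 0.3225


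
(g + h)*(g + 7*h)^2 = g^3 + 15*g^2*h + 63*g*h^2 + 49*h^3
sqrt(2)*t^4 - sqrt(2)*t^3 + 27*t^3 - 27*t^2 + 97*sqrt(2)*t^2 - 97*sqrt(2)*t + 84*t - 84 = (t - 1)*(t + 6*sqrt(2))*(t + 7*sqrt(2))*(sqrt(2)*t + 1)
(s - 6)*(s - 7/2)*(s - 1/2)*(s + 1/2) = s^4 - 19*s^3/2 + 83*s^2/4 + 19*s/8 - 21/4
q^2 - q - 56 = (q - 8)*(q + 7)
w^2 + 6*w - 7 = (w - 1)*(w + 7)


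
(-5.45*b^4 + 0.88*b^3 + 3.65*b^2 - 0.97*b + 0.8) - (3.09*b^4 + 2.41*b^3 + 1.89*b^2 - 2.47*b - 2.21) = -8.54*b^4 - 1.53*b^3 + 1.76*b^2 + 1.5*b + 3.01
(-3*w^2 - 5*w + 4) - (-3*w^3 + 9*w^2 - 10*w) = 3*w^3 - 12*w^2 + 5*w + 4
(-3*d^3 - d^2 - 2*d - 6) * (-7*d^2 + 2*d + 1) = 21*d^5 + d^4 + 9*d^3 + 37*d^2 - 14*d - 6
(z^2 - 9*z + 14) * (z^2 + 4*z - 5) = z^4 - 5*z^3 - 27*z^2 + 101*z - 70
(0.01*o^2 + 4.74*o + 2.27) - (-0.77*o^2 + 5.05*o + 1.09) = 0.78*o^2 - 0.31*o + 1.18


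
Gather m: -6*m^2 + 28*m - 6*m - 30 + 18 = -6*m^2 + 22*m - 12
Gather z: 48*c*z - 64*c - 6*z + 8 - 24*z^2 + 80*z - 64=-64*c - 24*z^2 + z*(48*c + 74) - 56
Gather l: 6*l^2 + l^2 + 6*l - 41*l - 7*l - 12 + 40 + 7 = 7*l^2 - 42*l + 35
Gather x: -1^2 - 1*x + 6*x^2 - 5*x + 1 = 6*x^2 - 6*x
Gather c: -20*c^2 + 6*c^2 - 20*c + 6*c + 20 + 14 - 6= -14*c^2 - 14*c + 28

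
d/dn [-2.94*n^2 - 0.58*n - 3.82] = -5.88*n - 0.58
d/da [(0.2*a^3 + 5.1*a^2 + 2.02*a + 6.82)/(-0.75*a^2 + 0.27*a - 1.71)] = (-0.15*a^4 + 0.108*a^3 + 1.866*a^2 - 7.212*a - 5.2956)/(0.5625*a^4 - 0.405*a^3 + 2.6379*a^2 - 0.9234*a + 2.9241)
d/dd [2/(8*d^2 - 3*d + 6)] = 2*(3 - 16*d)/(8*d^2 - 3*d + 6)^2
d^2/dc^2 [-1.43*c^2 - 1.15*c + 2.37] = -2.86000000000000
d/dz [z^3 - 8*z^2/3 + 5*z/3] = 3*z^2 - 16*z/3 + 5/3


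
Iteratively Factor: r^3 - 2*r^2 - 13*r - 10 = (r + 1)*(r^2 - 3*r - 10) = (r + 1)*(r + 2)*(r - 5)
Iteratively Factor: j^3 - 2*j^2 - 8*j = (j - 4)*(j^2 + 2*j) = j*(j - 4)*(j + 2)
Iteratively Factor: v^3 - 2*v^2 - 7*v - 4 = (v + 1)*(v^2 - 3*v - 4) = (v - 4)*(v + 1)*(v + 1)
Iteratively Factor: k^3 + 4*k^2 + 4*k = (k)*(k^2 + 4*k + 4) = k*(k + 2)*(k + 2)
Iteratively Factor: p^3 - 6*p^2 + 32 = (p + 2)*(p^2 - 8*p + 16) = (p - 4)*(p + 2)*(p - 4)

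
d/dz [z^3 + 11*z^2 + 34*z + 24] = 3*z^2 + 22*z + 34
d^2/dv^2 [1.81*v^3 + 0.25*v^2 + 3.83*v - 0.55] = 10.86*v + 0.5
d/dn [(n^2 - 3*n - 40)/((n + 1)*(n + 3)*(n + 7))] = (-n^4 + 6*n^3 + 184*n^2 + 922*n + 1177)/(n^6 + 22*n^5 + 183*n^4 + 724*n^3 + 1423*n^2 + 1302*n + 441)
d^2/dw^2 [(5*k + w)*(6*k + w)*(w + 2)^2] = 60*k^2 + 66*k*w + 88*k + 12*w^2 + 24*w + 8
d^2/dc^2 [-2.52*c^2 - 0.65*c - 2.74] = -5.04000000000000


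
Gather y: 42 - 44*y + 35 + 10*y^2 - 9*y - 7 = 10*y^2 - 53*y + 70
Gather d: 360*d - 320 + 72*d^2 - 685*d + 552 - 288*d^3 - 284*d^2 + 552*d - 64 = -288*d^3 - 212*d^2 + 227*d + 168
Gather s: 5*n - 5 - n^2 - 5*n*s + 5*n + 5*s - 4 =-n^2 + 10*n + s*(5 - 5*n) - 9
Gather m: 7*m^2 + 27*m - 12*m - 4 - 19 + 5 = 7*m^2 + 15*m - 18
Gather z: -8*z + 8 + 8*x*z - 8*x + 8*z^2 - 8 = -8*x + 8*z^2 + z*(8*x - 8)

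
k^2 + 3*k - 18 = (k - 3)*(k + 6)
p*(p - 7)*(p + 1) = p^3 - 6*p^2 - 7*p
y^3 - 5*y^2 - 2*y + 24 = (y - 4)*(y - 3)*(y + 2)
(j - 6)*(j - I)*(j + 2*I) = j^3 - 6*j^2 + I*j^2 + 2*j - 6*I*j - 12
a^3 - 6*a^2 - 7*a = a*(a - 7)*(a + 1)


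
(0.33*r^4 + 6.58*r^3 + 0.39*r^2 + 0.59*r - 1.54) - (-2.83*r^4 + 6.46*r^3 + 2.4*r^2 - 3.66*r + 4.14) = 3.16*r^4 + 0.12*r^3 - 2.01*r^2 + 4.25*r - 5.68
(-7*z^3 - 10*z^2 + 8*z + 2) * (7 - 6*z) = 42*z^4 + 11*z^3 - 118*z^2 + 44*z + 14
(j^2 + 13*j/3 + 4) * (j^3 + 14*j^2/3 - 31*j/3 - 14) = j^5 + 9*j^4 + 125*j^3/9 - 361*j^2/9 - 102*j - 56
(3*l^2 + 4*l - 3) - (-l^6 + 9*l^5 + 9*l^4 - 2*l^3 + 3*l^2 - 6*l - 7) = l^6 - 9*l^5 - 9*l^4 + 2*l^3 + 10*l + 4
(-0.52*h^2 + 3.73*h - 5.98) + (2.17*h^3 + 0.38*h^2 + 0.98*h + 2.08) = 2.17*h^3 - 0.14*h^2 + 4.71*h - 3.9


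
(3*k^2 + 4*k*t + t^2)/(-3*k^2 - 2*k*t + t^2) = (3*k + t)/(-3*k + t)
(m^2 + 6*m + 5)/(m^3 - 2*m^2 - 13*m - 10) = (m + 5)/(m^2 - 3*m - 10)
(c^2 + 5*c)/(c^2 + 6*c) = (c + 5)/(c + 6)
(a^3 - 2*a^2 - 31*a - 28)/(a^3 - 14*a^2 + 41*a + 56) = (a + 4)/(a - 8)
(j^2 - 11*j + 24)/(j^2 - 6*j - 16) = (j - 3)/(j + 2)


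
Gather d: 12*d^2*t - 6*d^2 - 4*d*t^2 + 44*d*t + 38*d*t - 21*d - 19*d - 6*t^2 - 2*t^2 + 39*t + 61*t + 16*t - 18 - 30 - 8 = d^2*(12*t - 6) + d*(-4*t^2 + 82*t - 40) - 8*t^2 + 116*t - 56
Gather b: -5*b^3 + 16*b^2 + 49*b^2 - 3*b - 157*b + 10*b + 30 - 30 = -5*b^3 + 65*b^2 - 150*b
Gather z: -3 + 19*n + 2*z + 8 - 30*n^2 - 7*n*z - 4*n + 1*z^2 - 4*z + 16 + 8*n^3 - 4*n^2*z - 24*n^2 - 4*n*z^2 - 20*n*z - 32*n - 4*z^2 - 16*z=8*n^3 - 54*n^2 - 17*n + z^2*(-4*n - 3) + z*(-4*n^2 - 27*n - 18) + 21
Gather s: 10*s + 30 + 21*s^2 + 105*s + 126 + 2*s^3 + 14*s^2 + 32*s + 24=2*s^3 + 35*s^2 + 147*s + 180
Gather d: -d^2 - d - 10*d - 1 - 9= -d^2 - 11*d - 10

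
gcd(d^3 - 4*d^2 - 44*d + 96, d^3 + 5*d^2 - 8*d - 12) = d^2 + 4*d - 12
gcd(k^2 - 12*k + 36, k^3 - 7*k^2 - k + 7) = 1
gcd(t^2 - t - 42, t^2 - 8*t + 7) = t - 7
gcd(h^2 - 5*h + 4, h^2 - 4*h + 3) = h - 1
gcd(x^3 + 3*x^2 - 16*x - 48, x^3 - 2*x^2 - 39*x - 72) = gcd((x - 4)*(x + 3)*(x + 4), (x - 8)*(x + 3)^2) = x + 3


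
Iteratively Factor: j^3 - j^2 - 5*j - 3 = (j + 1)*(j^2 - 2*j - 3) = (j + 1)^2*(j - 3)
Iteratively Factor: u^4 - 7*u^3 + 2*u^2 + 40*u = (u - 4)*(u^3 - 3*u^2 - 10*u) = (u - 5)*(u - 4)*(u^2 + 2*u) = u*(u - 5)*(u - 4)*(u + 2)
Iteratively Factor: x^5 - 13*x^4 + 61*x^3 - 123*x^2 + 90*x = (x - 2)*(x^4 - 11*x^3 + 39*x^2 - 45*x) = x*(x - 2)*(x^3 - 11*x^2 + 39*x - 45) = x*(x - 5)*(x - 2)*(x^2 - 6*x + 9) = x*(x - 5)*(x - 3)*(x - 2)*(x - 3)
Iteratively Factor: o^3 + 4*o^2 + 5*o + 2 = (o + 1)*(o^2 + 3*o + 2) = (o + 1)^2*(o + 2)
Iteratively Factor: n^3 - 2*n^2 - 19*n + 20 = (n - 5)*(n^2 + 3*n - 4) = (n - 5)*(n + 4)*(n - 1)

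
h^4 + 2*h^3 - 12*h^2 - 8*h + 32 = (h - 2)^2*(h + 2)*(h + 4)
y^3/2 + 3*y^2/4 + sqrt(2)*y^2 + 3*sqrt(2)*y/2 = y*(y/2 + sqrt(2))*(y + 3/2)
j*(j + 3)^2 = j^3 + 6*j^2 + 9*j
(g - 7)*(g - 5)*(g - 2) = g^3 - 14*g^2 + 59*g - 70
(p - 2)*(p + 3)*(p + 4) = p^3 + 5*p^2 - 2*p - 24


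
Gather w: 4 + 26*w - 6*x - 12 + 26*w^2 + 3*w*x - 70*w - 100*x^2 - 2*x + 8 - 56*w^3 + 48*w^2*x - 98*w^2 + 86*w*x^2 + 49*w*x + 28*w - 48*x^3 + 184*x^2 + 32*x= -56*w^3 + w^2*(48*x - 72) + w*(86*x^2 + 52*x - 16) - 48*x^3 + 84*x^2 + 24*x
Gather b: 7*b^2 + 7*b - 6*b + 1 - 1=7*b^2 + b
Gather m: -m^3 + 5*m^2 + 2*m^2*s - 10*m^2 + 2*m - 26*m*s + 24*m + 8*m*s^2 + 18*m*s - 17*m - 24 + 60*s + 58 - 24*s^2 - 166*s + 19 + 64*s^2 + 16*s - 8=-m^3 + m^2*(2*s - 5) + m*(8*s^2 - 8*s + 9) + 40*s^2 - 90*s + 45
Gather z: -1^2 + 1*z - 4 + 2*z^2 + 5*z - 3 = 2*z^2 + 6*z - 8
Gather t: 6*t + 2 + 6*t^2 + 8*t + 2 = 6*t^2 + 14*t + 4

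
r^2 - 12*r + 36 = (r - 6)^2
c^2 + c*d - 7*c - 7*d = (c - 7)*(c + d)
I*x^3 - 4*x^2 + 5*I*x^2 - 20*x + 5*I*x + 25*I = (x + 5)*(x + 5*I)*(I*x + 1)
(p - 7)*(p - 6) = p^2 - 13*p + 42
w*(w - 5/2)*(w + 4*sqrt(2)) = w^3 - 5*w^2/2 + 4*sqrt(2)*w^2 - 10*sqrt(2)*w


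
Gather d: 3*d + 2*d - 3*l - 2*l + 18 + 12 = 5*d - 5*l + 30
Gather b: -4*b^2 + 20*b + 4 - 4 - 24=-4*b^2 + 20*b - 24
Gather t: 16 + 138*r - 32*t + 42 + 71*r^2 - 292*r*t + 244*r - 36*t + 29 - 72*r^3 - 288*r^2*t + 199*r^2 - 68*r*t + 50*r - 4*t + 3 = -72*r^3 + 270*r^2 + 432*r + t*(-288*r^2 - 360*r - 72) + 90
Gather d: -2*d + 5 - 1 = 4 - 2*d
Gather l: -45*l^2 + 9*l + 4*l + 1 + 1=-45*l^2 + 13*l + 2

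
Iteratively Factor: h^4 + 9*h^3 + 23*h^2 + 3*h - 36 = (h + 4)*(h^3 + 5*h^2 + 3*h - 9) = (h + 3)*(h + 4)*(h^2 + 2*h - 3) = (h - 1)*(h + 3)*(h + 4)*(h + 3)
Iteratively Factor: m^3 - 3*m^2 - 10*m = (m - 5)*(m^2 + 2*m) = (m - 5)*(m + 2)*(m)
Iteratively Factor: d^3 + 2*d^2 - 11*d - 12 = (d - 3)*(d^2 + 5*d + 4) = (d - 3)*(d + 4)*(d + 1)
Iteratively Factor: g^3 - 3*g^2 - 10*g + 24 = (g + 3)*(g^2 - 6*g + 8) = (g - 4)*(g + 3)*(g - 2)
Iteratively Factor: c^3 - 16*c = (c + 4)*(c^2 - 4*c) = (c - 4)*(c + 4)*(c)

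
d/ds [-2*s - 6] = -2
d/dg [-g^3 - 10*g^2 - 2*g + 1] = -3*g^2 - 20*g - 2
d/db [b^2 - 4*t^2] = 2*b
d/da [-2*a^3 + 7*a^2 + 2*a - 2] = -6*a^2 + 14*a + 2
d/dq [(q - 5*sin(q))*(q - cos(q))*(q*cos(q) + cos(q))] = (q + 1)*(q - 5*sin(q))*(sin(q) + 1)*cos(q) - (q + 1)*(q - cos(q))*(5*cos(q) - 1)*cos(q) - (q - 5*sin(q))*(q - cos(q))*(q*sin(q) - sqrt(2)*cos(q + pi/4))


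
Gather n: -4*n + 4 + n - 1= 3 - 3*n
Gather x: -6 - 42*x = -42*x - 6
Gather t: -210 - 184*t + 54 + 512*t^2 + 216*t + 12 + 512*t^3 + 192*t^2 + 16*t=512*t^3 + 704*t^2 + 48*t - 144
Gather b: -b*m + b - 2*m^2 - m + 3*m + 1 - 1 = b*(1 - m) - 2*m^2 + 2*m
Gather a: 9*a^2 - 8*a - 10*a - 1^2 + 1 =9*a^2 - 18*a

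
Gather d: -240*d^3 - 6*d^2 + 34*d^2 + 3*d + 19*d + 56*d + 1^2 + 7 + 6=-240*d^3 + 28*d^2 + 78*d + 14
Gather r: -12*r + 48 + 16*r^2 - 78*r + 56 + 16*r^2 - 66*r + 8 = 32*r^2 - 156*r + 112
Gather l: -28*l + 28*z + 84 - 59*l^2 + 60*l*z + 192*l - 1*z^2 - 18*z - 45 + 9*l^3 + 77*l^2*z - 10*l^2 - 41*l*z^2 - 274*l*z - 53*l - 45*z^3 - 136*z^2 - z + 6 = 9*l^3 + l^2*(77*z - 69) + l*(-41*z^2 - 214*z + 111) - 45*z^3 - 137*z^2 + 9*z + 45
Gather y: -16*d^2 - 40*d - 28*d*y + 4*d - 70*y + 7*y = -16*d^2 - 36*d + y*(-28*d - 63)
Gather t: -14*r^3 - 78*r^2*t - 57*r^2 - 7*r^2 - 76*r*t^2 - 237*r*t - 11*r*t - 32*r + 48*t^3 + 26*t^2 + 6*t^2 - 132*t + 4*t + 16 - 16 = -14*r^3 - 64*r^2 - 32*r + 48*t^3 + t^2*(32 - 76*r) + t*(-78*r^2 - 248*r - 128)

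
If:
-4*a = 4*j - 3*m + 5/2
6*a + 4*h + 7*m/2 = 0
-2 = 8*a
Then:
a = -1/4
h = 3/8 - 7*m/8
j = 3*m/4 - 3/8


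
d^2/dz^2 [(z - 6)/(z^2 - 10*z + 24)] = 2/(z^3 - 12*z^2 + 48*z - 64)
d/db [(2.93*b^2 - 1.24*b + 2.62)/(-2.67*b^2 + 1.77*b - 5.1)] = (1.8753*b^2 - 15.8952*b + 1.6866)/(7.1289*b^4 - 9.4518*b^3 + 30.3669*b^2 - 18.054*b + 26.01)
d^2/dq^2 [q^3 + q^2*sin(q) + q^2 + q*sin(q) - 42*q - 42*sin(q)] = -q^2*sin(q) - q*sin(q) + 4*q*cos(q) + 6*q + 44*sin(q) + 2*cos(q) + 2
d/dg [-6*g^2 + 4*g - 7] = 4 - 12*g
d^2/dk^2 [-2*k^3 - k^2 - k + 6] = -12*k - 2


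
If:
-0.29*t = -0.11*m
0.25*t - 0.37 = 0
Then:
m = 3.90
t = 1.48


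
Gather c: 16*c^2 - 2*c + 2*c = 16*c^2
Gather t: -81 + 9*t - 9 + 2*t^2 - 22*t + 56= 2*t^2 - 13*t - 34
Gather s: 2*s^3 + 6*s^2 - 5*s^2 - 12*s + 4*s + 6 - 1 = 2*s^3 + s^2 - 8*s + 5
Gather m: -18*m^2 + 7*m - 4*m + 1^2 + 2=-18*m^2 + 3*m + 3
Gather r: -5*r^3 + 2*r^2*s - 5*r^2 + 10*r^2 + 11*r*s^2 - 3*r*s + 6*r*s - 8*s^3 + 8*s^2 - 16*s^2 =-5*r^3 + r^2*(2*s + 5) + r*(11*s^2 + 3*s) - 8*s^3 - 8*s^2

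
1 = 1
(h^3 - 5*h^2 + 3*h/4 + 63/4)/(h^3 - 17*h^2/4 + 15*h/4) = (4*h^2 - 8*h - 21)/(h*(4*h - 5))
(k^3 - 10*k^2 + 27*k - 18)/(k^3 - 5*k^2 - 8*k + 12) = (k - 3)/(k + 2)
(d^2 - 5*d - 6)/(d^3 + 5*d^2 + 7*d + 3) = (d - 6)/(d^2 + 4*d + 3)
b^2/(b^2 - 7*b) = b/(b - 7)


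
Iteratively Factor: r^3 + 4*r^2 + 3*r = (r)*(r^2 + 4*r + 3) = r*(r + 3)*(r + 1)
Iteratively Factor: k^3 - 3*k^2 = (k)*(k^2 - 3*k) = k^2*(k - 3)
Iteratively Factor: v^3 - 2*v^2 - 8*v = (v)*(v^2 - 2*v - 8) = v*(v - 4)*(v + 2)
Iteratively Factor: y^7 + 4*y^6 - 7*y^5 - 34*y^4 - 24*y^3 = (y + 2)*(y^6 + 2*y^5 - 11*y^4 - 12*y^3) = y*(y + 2)*(y^5 + 2*y^4 - 11*y^3 - 12*y^2) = y*(y + 1)*(y + 2)*(y^4 + y^3 - 12*y^2) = y^2*(y + 1)*(y + 2)*(y^3 + y^2 - 12*y) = y^2*(y + 1)*(y + 2)*(y + 4)*(y^2 - 3*y) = y^2*(y - 3)*(y + 1)*(y + 2)*(y + 4)*(y)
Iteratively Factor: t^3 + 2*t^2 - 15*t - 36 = (t + 3)*(t^2 - t - 12) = (t - 4)*(t + 3)*(t + 3)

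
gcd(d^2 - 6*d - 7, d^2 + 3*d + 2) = d + 1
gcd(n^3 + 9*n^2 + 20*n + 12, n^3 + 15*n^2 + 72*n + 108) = n + 6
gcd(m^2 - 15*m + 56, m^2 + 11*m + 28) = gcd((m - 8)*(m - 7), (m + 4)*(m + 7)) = 1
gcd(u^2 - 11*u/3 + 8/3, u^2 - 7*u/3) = 1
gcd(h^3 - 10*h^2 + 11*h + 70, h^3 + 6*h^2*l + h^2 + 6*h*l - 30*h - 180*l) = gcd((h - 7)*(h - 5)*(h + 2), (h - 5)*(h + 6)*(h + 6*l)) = h - 5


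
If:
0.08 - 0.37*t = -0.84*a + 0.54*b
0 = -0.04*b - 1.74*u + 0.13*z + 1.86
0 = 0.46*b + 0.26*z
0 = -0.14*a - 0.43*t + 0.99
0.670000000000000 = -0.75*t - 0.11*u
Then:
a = 9.25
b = 15.02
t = -0.71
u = -1.26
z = -26.57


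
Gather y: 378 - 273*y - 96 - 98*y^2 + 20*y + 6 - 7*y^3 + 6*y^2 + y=-7*y^3 - 92*y^2 - 252*y + 288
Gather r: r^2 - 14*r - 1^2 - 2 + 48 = r^2 - 14*r + 45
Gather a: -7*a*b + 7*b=-7*a*b + 7*b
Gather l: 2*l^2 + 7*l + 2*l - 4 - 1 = 2*l^2 + 9*l - 5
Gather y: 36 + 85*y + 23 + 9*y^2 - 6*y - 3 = 9*y^2 + 79*y + 56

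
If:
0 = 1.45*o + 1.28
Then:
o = -0.88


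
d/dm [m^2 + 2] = 2*m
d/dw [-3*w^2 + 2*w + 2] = 2 - 6*w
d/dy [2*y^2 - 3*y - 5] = 4*y - 3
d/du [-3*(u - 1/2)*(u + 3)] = -6*u - 15/2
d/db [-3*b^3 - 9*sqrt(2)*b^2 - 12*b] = -9*b^2 - 18*sqrt(2)*b - 12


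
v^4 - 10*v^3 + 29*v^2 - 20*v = v*(v - 5)*(v - 4)*(v - 1)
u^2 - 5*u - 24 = (u - 8)*(u + 3)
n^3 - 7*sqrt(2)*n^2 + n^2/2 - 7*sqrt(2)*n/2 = n*(n + 1/2)*(n - 7*sqrt(2))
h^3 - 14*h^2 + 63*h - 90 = (h - 6)*(h - 5)*(h - 3)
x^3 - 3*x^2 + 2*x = x*(x - 2)*(x - 1)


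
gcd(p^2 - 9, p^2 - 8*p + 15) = p - 3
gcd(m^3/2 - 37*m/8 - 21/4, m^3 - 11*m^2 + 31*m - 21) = 1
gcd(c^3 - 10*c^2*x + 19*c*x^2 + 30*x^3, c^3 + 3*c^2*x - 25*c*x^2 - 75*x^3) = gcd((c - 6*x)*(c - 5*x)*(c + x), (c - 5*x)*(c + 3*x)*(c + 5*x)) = -c + 5*x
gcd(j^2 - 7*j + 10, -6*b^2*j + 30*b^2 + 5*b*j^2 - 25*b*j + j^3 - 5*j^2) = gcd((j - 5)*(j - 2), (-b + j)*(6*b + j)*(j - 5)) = j - 5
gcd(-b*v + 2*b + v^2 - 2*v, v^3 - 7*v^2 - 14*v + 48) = v - 2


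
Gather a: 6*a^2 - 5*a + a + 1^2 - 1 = 6*a^2 - 4*a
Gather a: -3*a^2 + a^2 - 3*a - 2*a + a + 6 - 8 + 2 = -2*a^2 - 4*a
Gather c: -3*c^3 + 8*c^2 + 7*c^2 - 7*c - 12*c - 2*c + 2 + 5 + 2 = -3*c^3 + 15*c^2 - 21*c + 9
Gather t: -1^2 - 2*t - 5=-2*t - 6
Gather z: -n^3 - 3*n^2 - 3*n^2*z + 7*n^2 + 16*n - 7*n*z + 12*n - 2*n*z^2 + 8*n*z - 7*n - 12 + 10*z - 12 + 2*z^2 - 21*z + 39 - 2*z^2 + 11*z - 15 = -n^3 + 4*n^2 - 2*n*z^2 + 21*n + z*(-3*n^2 + n)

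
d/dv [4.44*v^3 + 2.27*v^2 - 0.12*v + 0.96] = 13.32*v^2 + 4.54*v - 0.12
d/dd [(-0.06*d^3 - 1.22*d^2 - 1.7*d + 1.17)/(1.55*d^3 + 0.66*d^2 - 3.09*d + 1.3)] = (5.55111512312578e-17*d^5 + 1.8514*d^4 + 5.6408*d^3 - 0.782700000000001*d^2 - 4.7164*d + 1.4053)/(2.4025*d^6 + 2.046*d^5 - 9.1434*d^4 - 0.0488*d^3 + 11.2641*d^2 - 8.034*d + 1.69)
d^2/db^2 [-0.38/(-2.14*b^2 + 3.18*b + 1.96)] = (3.480496*b^2 - 5.171952*b - 0.38*(4.28*b - 3.18)*(8.56*b - 6.36) - 3.187744)/(-2.14*b^2 + 3.18*b + 1.96)^3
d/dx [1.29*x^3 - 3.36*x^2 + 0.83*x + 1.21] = 3.87*x^2 - 6.72*x + 0.83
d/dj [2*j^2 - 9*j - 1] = 4*j - 9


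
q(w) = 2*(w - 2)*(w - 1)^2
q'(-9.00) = 640.00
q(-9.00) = -2200.00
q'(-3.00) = 112.00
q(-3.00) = -160.00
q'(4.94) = 77.38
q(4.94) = 91.28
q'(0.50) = 3.50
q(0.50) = -0.75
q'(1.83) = 0.81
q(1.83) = -0.23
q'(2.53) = 7.93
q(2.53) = 2.48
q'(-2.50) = 87.50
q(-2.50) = -110.25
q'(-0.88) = 28.73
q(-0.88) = -20.36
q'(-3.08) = 116.20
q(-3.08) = -169.13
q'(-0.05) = 10.82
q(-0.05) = -4.52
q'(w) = 2*(w - 2)*(2*w - 2) + 2*(w - 1)^2 = 2*(w - 1)*(3*w - 5)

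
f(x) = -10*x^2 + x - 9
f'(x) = 1 - 20*x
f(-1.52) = -33.62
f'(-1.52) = 31.40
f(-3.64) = -145.14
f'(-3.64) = 73.80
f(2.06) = -49.38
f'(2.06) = -40.20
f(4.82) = -236.50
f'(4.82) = -95.40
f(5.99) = -361.81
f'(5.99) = -118.80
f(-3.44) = -130.78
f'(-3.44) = 69.80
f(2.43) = -65.62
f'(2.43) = -47.60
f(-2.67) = -82.96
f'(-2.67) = 54.40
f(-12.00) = -1461.00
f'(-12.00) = 241.00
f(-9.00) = -828.00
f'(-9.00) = 181.00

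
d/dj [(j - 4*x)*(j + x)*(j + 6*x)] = 3*j^2 + 6*j*x - 22*x^2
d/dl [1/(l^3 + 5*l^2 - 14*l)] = (-3*l^2 - 10*l + 14)/(l^2*(l^2 + 5*l - 14)^2)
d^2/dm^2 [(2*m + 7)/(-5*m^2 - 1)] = 10*(-10*m^3 - 105*m^2 + 6*m + 7)/(125*m^6 + 75*m^4 + 15*m^2 + 1)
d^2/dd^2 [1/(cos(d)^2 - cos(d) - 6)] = (4*sin(d)^4 - 27*sin(d)^2 - 9*cos(d)/4 - 3*cos(3*d)/4 + 9)/(sin(d)^2 + cos(d) + 5)^3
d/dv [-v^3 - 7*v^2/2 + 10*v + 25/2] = -3*v^2 - 7*v + 10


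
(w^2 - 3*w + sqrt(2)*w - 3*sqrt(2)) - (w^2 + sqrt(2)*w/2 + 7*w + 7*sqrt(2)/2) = -10*w + sqrt(2)*w/2 - 13*sqrt(2)/2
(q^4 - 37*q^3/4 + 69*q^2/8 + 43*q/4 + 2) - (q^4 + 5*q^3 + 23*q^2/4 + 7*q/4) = -57*q^3/4 + 23*q^2/8 + 9*q + 2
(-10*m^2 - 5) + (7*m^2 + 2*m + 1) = -3*m^2 + 2*m - 4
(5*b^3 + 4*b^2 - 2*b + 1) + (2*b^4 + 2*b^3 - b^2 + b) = 2*b^4 + 7*b^3 + 3*b^2 - b + 1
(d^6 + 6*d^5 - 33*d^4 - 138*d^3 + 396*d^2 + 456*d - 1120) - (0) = d^6 + 6*d^5 - 33*d^4 - 138*d^3 + 396*d^2 + 456*d - 1120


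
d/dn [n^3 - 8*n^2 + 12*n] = 3*n^2 - 16*n + 12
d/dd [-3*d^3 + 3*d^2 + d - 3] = -9*d^2 + 6*d + 1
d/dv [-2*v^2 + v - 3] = 1 - 4*v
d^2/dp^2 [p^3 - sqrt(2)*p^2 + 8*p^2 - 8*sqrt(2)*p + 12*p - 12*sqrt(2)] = 6*p - 2*sqrt(2) + 16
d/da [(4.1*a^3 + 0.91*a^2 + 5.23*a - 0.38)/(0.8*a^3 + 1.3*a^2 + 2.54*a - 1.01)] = (4.602*a^4 + 12.46*a^3 - 15.9986*a^2 - 0.850200000000001*a - 4.3171)/(0.64*a^6 + 2.08*a^5 + 5.754*a^4 + 4.988*a^3 + 3.8256*a^2 - 5.1308*a + 1.0201)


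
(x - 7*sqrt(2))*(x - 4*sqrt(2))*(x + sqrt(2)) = x^3 - 10*sqrt(2)*x^2 + 34*x + 56*sqrt(2)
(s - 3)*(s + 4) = s^2 + s - 12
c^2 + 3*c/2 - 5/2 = (c - 1)*(c + 5/2)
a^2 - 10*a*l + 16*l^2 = (a - 8*l)*(a - 2*l)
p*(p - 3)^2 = p^3 - 6*p^2 + 9*p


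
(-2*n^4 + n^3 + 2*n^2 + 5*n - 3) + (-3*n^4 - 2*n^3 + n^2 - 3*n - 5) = -5*n^4 - n^3 + 3*n^2 + 2*n - 8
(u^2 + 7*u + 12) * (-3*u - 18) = -3*u^3 - 39*u^2 - 162*u - 216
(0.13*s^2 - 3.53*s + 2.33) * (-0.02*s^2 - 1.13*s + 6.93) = -0.0026*s^4 - 0.0763*s^3 + 4.8432*s^2 - 27.0958*s + 16.1469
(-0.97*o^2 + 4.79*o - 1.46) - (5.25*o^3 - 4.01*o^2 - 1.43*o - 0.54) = -5.25*o^3 + 3.04*o^2 + 6.22*o - 0.92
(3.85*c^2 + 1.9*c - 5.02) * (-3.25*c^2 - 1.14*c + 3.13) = -12.5125*c^4 - 10.564*c^3 + 26.1995*c^2 + 11.6698*c - 15.7126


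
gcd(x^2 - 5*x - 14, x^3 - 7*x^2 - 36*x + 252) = x - 7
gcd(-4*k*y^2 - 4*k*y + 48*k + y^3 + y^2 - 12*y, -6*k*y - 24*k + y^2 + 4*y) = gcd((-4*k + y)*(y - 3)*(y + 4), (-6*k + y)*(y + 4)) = y + 4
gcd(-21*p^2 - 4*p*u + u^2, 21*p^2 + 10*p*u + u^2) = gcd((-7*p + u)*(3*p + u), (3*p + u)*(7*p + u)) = 3*p + u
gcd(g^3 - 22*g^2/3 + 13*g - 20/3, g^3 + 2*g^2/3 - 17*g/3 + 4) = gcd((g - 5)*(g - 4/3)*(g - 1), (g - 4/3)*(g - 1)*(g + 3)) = g^2 - 7*g/3 + 4/3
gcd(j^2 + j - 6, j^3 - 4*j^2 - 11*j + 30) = j^2 + j - 6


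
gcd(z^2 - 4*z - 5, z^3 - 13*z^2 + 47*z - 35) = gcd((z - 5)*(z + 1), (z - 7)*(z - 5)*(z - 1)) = z - 5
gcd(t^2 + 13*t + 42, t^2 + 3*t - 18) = t + 6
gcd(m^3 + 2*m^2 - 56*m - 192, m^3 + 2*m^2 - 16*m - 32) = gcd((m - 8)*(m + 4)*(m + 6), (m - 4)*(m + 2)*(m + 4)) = m + 4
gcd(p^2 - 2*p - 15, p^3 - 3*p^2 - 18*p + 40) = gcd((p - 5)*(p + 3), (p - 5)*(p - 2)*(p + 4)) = p - 5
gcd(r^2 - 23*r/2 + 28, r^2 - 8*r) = r - 8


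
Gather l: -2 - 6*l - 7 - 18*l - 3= -24*l - 12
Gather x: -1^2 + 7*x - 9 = 7*x - 10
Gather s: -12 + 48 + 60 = 96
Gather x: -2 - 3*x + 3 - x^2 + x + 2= -x^2 - 2*x + 3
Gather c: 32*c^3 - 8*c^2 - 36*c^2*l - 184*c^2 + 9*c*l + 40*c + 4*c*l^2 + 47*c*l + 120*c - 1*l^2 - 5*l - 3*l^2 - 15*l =32*c^3 + c^2*(-36*l - 192) + c*(4*l^2 + 56*l + 160) - 4*l^2 - 20*l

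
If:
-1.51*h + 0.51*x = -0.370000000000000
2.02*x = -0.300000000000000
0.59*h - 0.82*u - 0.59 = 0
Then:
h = 0.19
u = -0.58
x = -0.15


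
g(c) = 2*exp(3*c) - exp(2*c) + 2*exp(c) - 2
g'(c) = 6*exp(3*c) - 2*exp(2*c) + 2*exp(c)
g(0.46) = 6.61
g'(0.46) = 22.00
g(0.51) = 7.79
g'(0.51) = 25.49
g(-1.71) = -1.66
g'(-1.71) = 0.33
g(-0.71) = -1.02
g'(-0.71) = 1.21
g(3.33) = 42887.92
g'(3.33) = 129338.57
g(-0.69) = -1.00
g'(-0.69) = 1.26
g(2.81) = 8920.33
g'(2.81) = 26976.44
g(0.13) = 1.93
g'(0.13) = 8.55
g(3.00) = 15840.91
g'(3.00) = 47851.82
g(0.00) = 1.00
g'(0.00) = 6.00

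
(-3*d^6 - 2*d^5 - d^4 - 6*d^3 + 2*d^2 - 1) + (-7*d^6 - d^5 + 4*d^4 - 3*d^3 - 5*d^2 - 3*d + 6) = -10*d^6 - 3*d^5 + 3*d^4 - 9*d^3 - 3*d^2 - 3*d + 5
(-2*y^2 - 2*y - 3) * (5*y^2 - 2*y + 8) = -10*y^4 - 6*y^3 - 27*y^2 - 10*y - 24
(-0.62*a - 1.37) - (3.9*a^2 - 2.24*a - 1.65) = -3.9*a^2 + 1.62*a + 0.28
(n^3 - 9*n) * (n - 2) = n^4 - 2*n^3 - 9*n^2 + 18*n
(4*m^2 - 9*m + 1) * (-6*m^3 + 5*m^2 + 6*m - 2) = -24*m^5 + 74*m^4 - 27*m^3 - 57*m^2 + 24*m - 2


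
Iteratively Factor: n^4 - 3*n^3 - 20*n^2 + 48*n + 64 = (n - 4)*(n^3 + n^2 - 16*n - 16) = (n - 4)^2*(n^2 + 5*n + 4) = (n - 4)^2*(n + 4)*(n + 1)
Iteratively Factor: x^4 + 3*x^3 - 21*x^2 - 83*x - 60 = (x + 3)*(x^3 - 21*x - 20) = (x + 3)*(x + 4)*(x^2 - 4*x - 5) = (x + 1)*(x + 3)*(x + 4)*(x - 5)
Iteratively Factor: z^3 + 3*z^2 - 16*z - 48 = (z - 4)*(z^2 + 7*z + 12) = (z - 4)*(z + 4)*(z + 3)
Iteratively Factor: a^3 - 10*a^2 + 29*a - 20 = (a - 4)*(a^2 - 6*a + 5) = (a - 4)*(a - 1)*(a - 5)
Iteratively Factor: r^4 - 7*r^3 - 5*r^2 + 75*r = (r)*(r^3 - 7*r^2 - 5*r + 75) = r*(r - 5)*(r^2 - 2*r - 15) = r*(r - 5)*(r + 3)*(r - 5)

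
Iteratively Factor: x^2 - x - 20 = (x + 4)*(x - 5)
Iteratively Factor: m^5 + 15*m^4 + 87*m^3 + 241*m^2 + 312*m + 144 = (m + 4)*(m^4 + 11*m^3 + 43*m^2 + 69*m + 36) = (m + 3)*(m + 4)*(m^3 + 8*m^2 + 19*m + 12) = (m + 3)^2*(m + 4)*(m^2 + 5*m + 4) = (m + 3)^2*(m + 4)^2*(m + 1)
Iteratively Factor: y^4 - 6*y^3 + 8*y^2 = (y - 2)*(y^3 - 4*y^2) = y*(y - 2)*(y^2 - 4*y) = y*(y - 4)*(y - 2)*(y)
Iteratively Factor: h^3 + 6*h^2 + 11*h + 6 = (h + 2)*(h^2 + 4*h + 3) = (h + 2)*(h + 3)*(h + 1)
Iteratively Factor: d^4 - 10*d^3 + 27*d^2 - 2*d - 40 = (d - 4)*(d^3 - 6*d^2 + 3*d + 10) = (d - 5)*(d - 4)*(d^2 - d - 2) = (d - 5)*(d - 4)*(d + 1)*(d - 2)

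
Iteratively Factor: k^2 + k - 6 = (k - 2)*(k + 3)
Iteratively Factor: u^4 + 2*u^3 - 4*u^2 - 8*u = (u + 2)*(u^3 - 4*u) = (u + 2)^2*(u^2 - 2*u) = u*(u + 2)^2*(u - 2)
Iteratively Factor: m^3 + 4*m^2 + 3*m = (m + 3)*(m^2 + m) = m*(m + 3)*(m + 1)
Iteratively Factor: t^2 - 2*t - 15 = (t - 5)*(t + 3)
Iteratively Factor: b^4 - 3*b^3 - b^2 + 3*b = (b - 1)*(b^3 - 2*b^2 - 3*b) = (b - 3)*(b - 1)*(b^2 + b) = b*(b - 3)*(b - 1)*(b + 1)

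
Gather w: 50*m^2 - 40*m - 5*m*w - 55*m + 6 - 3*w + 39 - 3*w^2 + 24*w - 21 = 50*m^2 - 95*m - 3*w^2 + w*(21 - 5*m) + 24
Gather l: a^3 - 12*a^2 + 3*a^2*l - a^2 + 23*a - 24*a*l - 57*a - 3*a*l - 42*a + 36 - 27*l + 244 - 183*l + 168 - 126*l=a^3 - 13*a^2 - 76*a + l*(3*a^2 - 27*a - 336) + 448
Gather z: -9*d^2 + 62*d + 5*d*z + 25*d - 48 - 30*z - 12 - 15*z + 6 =-9*d^2 + 87*d + z*(5*d - 45) - 54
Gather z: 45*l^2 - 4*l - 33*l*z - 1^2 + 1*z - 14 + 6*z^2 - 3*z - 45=45*l^2 - 4*l + 6*z^2 + z*(-33*l - 2) - 60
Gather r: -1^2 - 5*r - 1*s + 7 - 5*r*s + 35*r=r*(30 - 5*s) - s + 6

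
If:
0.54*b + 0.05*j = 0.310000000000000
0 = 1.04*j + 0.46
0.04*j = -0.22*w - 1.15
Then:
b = 0.62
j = -0.44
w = -5.15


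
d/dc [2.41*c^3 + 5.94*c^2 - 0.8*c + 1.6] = 7.23*c^2 + 11.88*c - 0.8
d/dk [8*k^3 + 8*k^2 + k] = 24*k^2 + 16*k + 1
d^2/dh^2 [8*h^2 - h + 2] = 16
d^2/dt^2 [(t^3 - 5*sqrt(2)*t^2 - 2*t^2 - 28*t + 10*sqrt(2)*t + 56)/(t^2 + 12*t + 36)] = 4*(35*sqrt(2)*t + 52*t - 150*sqrt(2) + 216)/(t^4 + 24*t^3 + 216*t^2 + 864*t + 1296)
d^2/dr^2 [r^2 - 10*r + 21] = 2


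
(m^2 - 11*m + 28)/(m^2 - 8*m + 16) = (m - 7)/(m - 4)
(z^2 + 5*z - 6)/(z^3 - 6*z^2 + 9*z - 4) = (z + 6)/(z^2 - 5*z + 4)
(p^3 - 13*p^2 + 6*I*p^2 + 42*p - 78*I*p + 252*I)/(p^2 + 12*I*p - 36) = (p^2 - 13*p + 42)/(p + 6*I)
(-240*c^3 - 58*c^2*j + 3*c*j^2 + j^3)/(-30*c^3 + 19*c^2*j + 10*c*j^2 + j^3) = (8*c - j)/(c - j)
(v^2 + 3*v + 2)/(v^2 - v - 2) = (v + 2)/(v - 2)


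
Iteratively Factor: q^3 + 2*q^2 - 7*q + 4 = (q + 4)*(q^2 - 2*q + 1) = (q - 1)*(q + 4)*(q - 1)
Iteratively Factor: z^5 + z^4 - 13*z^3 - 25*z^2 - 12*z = (z)*(z^4 + z^3 - 13*z^2 - 25*z - 12) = z*(z - 4)*(z^3 + 5*z^2 + 7*z + 3) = z*(z - 4)*(z + 3)*(z^2 + 2*z + 1) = z*(z - 4)*(z + 1)*(z + 3)*(z + 1)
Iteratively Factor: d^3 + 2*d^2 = (d)*(d^2 + 2*d) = d*(d + 2)*(d)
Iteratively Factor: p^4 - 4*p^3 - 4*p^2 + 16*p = (p - 4)*(p^3 - 4*p) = (p - 4)*(p - 2)*(p^2 + 2*p) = p*(p - 4)*(p - 2)*(p + 2)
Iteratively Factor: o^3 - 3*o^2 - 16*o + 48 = (o + 4)*(o^2 - 7*o + 12) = (o - 3)*(o + 4)*(o - 4)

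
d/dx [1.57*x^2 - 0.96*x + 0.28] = 3.14*x - 0.96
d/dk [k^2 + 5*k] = 2*k + 5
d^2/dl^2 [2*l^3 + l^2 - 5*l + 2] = 12*l + 2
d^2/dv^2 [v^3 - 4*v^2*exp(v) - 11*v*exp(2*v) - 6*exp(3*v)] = -4*v^2*exp(v) - 44*v*exp(2*v) - 16*v*exp(v) + 6*v - 54*exp(3*v) - 44*exp(2*v) - 8*exp(v)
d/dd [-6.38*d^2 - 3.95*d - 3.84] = -12.76*d - 3.95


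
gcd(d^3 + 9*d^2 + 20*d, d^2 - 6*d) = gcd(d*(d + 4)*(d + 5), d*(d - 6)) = d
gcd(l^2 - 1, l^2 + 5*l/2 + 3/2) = l + 1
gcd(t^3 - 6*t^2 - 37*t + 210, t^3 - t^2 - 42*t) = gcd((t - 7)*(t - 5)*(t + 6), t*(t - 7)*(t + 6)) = t^2 - t - 42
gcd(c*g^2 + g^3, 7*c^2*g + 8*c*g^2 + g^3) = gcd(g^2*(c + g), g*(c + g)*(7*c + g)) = c*g + g^2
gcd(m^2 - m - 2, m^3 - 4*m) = m - 2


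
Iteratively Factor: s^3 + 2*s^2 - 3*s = (s)*(s^2 + 2*s - 3) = s*(s + 3)*(s - 1)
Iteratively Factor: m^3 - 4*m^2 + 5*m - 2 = (m - 1)*(m^2 - 3*m + 2) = (m - 2)*(m - 1)*(m - 1)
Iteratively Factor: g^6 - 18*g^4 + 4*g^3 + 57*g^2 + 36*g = (g)*(g^5 - 18*g^3 + 4*g^2 + 57*g + 36) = g*(g + 4)*(g^4 - 4*g^3 - 2*g^2 + 12*g + 9) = g*(g - 3)*(g + 4)*(g^3 - g^2 - 5*g - 3) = g*(g - 3)^2*(g + 4)*(g^2 + 2*g + 1) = g*(g - 3)^2*(g + 1)*(g + 4)*(g + 1)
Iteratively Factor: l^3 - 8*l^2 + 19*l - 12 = (l - 1)*(l^2 - 7*l + 12) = (l - 3)*(l - 1)*(l - 4)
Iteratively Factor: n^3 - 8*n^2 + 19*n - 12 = (n - 4)*(n^2 - 4*n + 3) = (n - 4)*(n - 1)*(n - 3)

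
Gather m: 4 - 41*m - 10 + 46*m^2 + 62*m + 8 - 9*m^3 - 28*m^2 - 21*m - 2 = -9*m^3 + 18*m^2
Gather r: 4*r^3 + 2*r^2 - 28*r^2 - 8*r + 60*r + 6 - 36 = 4*r^3 - 26*r^2 + 52*r - 30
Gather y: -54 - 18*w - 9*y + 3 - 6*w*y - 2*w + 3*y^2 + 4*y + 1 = -20*w + 3*y^2 + y*(-6*w - 5) - 50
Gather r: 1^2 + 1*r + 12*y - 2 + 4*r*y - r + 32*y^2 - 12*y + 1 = 4*r*y + 32*y^2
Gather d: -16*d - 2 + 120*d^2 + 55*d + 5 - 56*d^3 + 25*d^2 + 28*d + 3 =-56*d^3 + 145*d^2 + 67*d + 6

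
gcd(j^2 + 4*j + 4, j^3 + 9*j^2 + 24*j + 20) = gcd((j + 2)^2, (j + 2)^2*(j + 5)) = j^2 + 4*j + 4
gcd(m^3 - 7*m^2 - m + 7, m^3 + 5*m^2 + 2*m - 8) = m - 1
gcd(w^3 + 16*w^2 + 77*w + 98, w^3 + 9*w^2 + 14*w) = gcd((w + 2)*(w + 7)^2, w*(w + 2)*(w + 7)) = w^2 + 9*w + 14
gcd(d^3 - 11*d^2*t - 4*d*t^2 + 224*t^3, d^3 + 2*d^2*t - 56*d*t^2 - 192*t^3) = -d^2 + 4*d*t + 32*t^2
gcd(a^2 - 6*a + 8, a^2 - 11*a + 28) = a - 4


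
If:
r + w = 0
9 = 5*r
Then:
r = 9/5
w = -9/5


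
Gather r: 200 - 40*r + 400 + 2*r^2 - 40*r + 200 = 2*r^2 - 80*r + 800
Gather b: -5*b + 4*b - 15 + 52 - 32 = 5 - b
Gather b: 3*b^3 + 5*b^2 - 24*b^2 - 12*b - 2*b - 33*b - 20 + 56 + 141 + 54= 3*b^3 - 19*b^2 - 47*b + 231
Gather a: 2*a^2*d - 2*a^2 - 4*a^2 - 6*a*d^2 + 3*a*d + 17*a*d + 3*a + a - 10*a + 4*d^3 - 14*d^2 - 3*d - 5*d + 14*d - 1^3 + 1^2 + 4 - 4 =a^2*(2*d - 6) + a*(-6*d^2 + 20*d - 6) + 4*d^3 - 14*d^2 + 6*d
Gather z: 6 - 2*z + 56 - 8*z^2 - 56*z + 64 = -8*z^2 - 58*z + 126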